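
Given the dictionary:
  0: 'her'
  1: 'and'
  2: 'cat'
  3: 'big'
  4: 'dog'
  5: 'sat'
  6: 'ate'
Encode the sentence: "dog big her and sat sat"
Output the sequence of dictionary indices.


Look up each word in the dictionary:
  'dog' -> 4
  'big' -> 3
  'her' -> 0
  'and' -> 1
  'sat' -> 5
  'sat' -> 5

Encoded: [4, 3, 0, 1, 5, 5]


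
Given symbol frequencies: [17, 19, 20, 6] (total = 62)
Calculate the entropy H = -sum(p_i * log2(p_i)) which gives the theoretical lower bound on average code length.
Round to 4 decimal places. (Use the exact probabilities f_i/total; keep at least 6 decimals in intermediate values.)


Per-symbol terms -p_i * log2(p_i) with p_i = f_i/62:
  p = 17/62 = 0.274194: log2(p) = -1.866733, -p*log2(p) = 0.511846
  p = 19/62 = 0.306452: log2(p) = -1.706269, -p*log2(p) = 0.522889
  p = 20/62 = 0.322581: log2(p) = -1.632268, -p*log2(p) = 0.526538
  p = 6/62 = 0.096774: log2(p) = -3.369234, -p*log2(p) = 0.326055
H = 0.511846 + 0.522889 + 0.526538 + 0.326055 = 1.887328

H = 1.8873 bits/symbol


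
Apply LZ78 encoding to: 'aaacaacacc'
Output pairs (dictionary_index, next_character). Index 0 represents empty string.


LZ78 encoding steps:
Dictionary: {0: ''}
Step 1: w='' (idx 0), next='a' -> output (0, 'a'), add 'a' as idx 1
Step 2: w='a' (idx 1), next='a' -> output (1, 'a'), add 'aa' as idx 2
Step 3: w='' (idx 0), next='c' -> output (0, 'c'), add 'c' as idx 3
Step 4: w='aa' (idx 2), next='c' -> output (2, 'c'), add 'aac' as idx 4
Step 5: w='a' (idx 1), next='c' -> output (1, 'c'), add 'ac' as idx 5
Step 6: w='c' (idx 3), end of input -> output (3, '')


Encoded: [(0, 'a'), (1, 'a'), (0, 'c'), (2, 'c'), (1, 'c'), (3, '')]


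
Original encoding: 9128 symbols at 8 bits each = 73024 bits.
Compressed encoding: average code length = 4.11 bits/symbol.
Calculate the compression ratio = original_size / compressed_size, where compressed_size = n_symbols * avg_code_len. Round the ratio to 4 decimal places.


original_size = n_symbols * orig_bits = 9128 * 8 = 73024 bits
compressed_size = n_symbols * avg_code_len = 9128 * 4.11 = 37516.08 bits
ratio = original_size / compressed_size = 73024 / 37516.08 = 1.9465

Compression ratio = 1.9465


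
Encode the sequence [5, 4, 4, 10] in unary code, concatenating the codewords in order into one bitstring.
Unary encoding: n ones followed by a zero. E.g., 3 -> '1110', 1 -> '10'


Encode each number as n ones followed by a terminating 0:
  5 -> 111110 (6 bits)
  4 -> 11110 (5 bits)
  4 -> 11110 (5 bits)
  10 -> 11111111110 (11 bits)
Total length = 6 + 5 + 5 + 11 = 27 bits.

Unary([5, 4, 4, 10]) = 111110111101111011111111110 (27 bits)


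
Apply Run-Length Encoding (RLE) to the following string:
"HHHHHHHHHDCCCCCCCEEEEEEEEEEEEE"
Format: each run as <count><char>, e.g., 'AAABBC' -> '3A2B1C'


Scanning runs left to right:
  i=0: run of 'H' x 9 -> '9H'
  i=9: run of 'D' x 1 -> '1D'
  i=10: run of 'C' x 7 -> '7C'
  i=17: run of 'E' x 13 -> '13E'

RLE = 9H1D7C13E


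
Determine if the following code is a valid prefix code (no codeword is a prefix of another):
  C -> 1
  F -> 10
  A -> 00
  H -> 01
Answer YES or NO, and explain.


Checking each pair (does one codeword prefix another?):
  C='1' vs F='10': prefix -- VIOLATION

NO -- this is NOT a valid prefix code. C (1) is a prefix of F (10).


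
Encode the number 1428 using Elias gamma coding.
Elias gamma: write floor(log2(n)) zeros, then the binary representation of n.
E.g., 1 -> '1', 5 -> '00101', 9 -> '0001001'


num_bits = floor(log2(1428)) + 1 = 11
leading_zeros = num_bits - 1 = 10
binary(1428) = 10110010100

Elias gamma(1428) = '0000000000' + '10110010100' = 000000000010110010100 (21 bits)


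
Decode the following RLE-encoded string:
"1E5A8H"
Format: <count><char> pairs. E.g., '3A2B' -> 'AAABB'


Expanding each <count><char> pair:
  1E -> 'E'
  5A -> 'AAAAA'
  8H -> 'HHHHHHHH'

Decoded = EAAAAAHHHHHHHH


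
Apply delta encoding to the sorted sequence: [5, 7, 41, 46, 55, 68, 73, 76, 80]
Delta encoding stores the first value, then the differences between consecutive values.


First value: 5
Deltas:
  7 - 5 = 2
  41 - 7 = 34
  46 - 41 = 5
  55 - 46 = 9
  68 - 55 = 13
  73 - 68 = 5
  76 - 73 = 3
  80 - 76 = 4


Delta encoded: [5, 2, 34, 5, 9, 13, 5, 3, 4]


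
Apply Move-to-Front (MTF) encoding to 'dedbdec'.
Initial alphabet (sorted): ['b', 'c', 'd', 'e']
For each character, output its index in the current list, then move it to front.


MTF encoding:
'd': index 2 in ['b', 'c', 'd', 'e'] -> ['d', 'b', 'c', 'e']
'e': index 3 in ['d', 'b', 'c', 'e'] -> ['e', 'd', 'b', 'c']
'd': index 1 in ['e', 'd', 'b', 'c'] -> ['d', 'e', 'b', 'c']
'b': index 2 in ['d', 'e', 'b', 'c'] -> ['b', 'd', 'e', 'c']
'd': index 1 in ['b', 'd', 'e', 'c'] -> ['d', 'b', 'e', 'c']
'e': index 2 in ['d', 'b', 'e', 'c'] -> ['e', 'd', 'b', 'c']
'c': index 3 in ['e', 'd', 'b', 'c'] -> ['c', 'e', 'd', 'b']


Output: [2, 3, 1, 2, 1, 2, 3]


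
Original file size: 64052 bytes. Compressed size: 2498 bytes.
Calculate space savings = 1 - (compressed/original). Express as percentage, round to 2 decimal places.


ratio = compressed/original = 2498/64052 = 0.039
savings = 1 - ratio = 1 - 0.039 = 0.961
as a percentage: 0.961 * 100 = 96.1%

Space savings = 1 - 2498/64052 = 96.1%


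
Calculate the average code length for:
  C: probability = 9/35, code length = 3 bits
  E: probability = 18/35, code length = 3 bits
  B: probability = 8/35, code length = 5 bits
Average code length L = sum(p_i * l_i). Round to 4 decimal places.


Weighted contributions p_i * l_i:
  C: (9/35) * 3 = 27/35
  E: (18/35) * 3 = 54/35
  B: (8/35) * 5 = 40/35
Sum = (27 + 54 + 40)/35 = 121/35

L = 121/35 = 3.4571 bits/symbol


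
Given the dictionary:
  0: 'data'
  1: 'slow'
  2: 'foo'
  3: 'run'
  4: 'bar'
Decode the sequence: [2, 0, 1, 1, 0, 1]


Look up each index in the dictionary:
  2 -> 'foo'
  0 -> 'data'
  1 -> 'slow'
  1 -> 'slow'
  0 -> 'data'
  1 -> 'slow'

Decoded: "foo data slow slow data slow"


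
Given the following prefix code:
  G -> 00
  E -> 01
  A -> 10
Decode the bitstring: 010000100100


Decoding step by step:
Bits 01 -> E
Bits 00 -> G
Bits 00 -> G
Bits 10 -> A
Bits 01 -> E
Bits 00 -> G


Decoded message: EGGAEG


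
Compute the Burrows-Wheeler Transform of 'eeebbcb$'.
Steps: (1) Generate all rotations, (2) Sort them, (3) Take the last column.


Rotations (sorted):
  0: $eeebbcb -> last char: b
  1: b$eeebbc -> last char: c
  2: bbcb$eee -> last char: e
  3: bcb$eeeb -> last char: b
  4: cb$eeebb -> last char: b
  5: ebbcb$ee -> last char: e
  6: eebbcb$e -> last char: e
  7: eeebbcb$ -> last char: $


BWT = bcebbee$


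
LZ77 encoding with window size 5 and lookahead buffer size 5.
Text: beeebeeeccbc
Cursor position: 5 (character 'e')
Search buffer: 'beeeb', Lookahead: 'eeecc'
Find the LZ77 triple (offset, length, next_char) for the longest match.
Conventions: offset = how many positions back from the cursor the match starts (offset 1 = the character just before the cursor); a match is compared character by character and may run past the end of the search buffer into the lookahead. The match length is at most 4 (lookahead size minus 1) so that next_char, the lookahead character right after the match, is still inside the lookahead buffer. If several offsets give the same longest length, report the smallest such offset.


Try each offset into the search buffer:
  offset=1 (pos 4, char 'b'): match length 0
  offset=2 (pos 3, char 'e'): match length 1
  offset=3 (pos 2, char 'e'): match length 2
  offset=4 (pos 1, char 'e'): match length 3
  offset=5 (pos 0, char 'b'): match length 0
Longest match has length 3 at offset 4.
next_char = character at position 5 + 3 = 8 -> 'c'

Best match: offset=4, length=3 (matching 'eee' starting at position 1)
LZ77 triple: (4, 3, 'c')


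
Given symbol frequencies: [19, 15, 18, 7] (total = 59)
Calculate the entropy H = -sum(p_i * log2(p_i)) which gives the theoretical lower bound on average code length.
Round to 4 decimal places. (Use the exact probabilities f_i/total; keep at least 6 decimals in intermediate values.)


Per-symbol terms -p_i * log2(p_i) with p_i = f_i/59:
  p = 19/59 = 0.322034: log2(p) = -1.634716, -p*log2(p) = 0.526434
  p = 15/59 = 0.254237: log2(p) = -1.975752, -p*log2(p) = 0.502310
  p = 18/59 = 0.305085: log2(p) = -1.712718, -p*log2(p) = 0.522524
  p = 7/59 = 0.118644: log2(p) = -3.075288, -p*log2(p) = 0.364865
H = 0.526434 + 0.502310 + 0.522524 + 0.364865 = 1.916133

H = 1.9161 bits/symbol


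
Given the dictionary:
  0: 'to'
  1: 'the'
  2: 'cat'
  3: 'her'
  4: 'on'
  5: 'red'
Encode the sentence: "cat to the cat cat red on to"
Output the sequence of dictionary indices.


Look up each word in the dictionary:
  'cat' -> 2
  'to' -> 0
  'the' -> 1
  'cat' -> 2
  'cat' -> 2
  'red' -> 5
  'on' -> 4
  'to' -> 0

Encoded: [2, 0, 1, 2, 2, 5, 4, 0]


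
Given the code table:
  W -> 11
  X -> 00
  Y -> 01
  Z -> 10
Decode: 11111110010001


Decoding:
11 -> W
11 -> W
11 -> W
10 -> Z
01 -> Y
00 -> X
01 -> Y


Result: WWWZYXY


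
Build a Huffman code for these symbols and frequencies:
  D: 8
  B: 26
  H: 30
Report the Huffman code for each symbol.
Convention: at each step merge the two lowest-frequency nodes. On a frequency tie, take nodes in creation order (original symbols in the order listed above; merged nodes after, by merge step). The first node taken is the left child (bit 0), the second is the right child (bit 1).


Huffman tree construction:
Step 1: Merge D(8) + B(26) = 34
Step 2: Merge H(30) + (D+B)(34) = 64
Read each symbol's code off the tree from the root (left child = 0, right child = 1).

Codes:
  D: 10 (length 2)
  B: 11 (length 2)
  H: 0 (length 1)
Average code length: 98/64 = 1.5313 bits/symbol


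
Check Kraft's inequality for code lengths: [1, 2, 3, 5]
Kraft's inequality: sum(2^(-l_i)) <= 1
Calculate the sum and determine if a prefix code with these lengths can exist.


Sum = 2^(-1) + 2^(-2) + 2^(-3) + 2^(-5)
    = 0.5 + 0.25 + 0.125 + 0.03125
    = 29/32 = 0.90625
Since 0.90625 <= 1, Kraft's inequality IS satisfied.
A prefix code with these lengths CAN exist.

Kraft sum = 0.90625. Satisfied.


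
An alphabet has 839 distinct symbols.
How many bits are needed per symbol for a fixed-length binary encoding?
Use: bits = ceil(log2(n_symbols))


log2(839) = 9.7125
Bracket: 2^9 = 512 < 839 <= 2^10 = 1024
So ceil(log2(839)) = 10

bits = ceil(log2(839)) = ceil(9.7125) = 10 bits


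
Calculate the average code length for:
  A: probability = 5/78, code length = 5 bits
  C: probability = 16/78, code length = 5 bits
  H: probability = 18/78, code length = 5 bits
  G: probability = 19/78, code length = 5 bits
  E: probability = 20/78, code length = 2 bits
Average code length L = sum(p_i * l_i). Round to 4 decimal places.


Weighted contributions p_i * l_i:
  A: (5/78) * 5 = 25/78
  C: (16/78) * 5 = 80/78
  H: (18/78) * 5 = 90/78
  G: (19/78) * 5 = 95/78
  E: (20/78) * 2 = 40/78
Sum = (25 + 80 + 90 + 95 + 40)/78 = 330/78

L = 330/78 = 4.2308 bits/symbol


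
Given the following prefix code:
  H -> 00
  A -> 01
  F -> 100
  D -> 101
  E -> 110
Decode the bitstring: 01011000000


Decoding step by step:
Bits 01 -> A
Bits 01 -> A
Bits 100 -> F
Bits 00 -> H
Bits 00 -> H


Decoded message: AAFHH


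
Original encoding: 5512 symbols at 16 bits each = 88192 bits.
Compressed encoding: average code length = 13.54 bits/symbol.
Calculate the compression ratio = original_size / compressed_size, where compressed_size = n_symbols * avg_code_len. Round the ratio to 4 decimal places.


original_size = n_symbols * orig_bits = 5512 * 16 = 88192 bits
compressed_size = n_symbols * avg_code_len = 5512 * 13.54 = 74632.48 bits
ratio = original_size / compressed_size = 88192 / 74632.48 = 1.1817

Compression ratio = 1.1817


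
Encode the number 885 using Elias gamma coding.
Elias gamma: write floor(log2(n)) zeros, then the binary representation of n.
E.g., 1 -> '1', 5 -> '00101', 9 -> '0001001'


num_bits = floor(log2(885)) + 1 = 10
leading_zeros = num_bits - 1 = 9
binary(885) = 1101110101

Elias gamma(885) = '000000000' + '1101110101' = 0000000001101110101 (19 bits)


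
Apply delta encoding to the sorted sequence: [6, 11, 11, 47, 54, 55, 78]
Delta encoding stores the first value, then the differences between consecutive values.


First value: 6
Deltas:
  11 - 6 = 5
  11 - 11 = 0
  47 - 11 = 36
  54 - 47 = 7
  55 - 54 = 1
  78 - 55 = 23


Delta encoded: [6, 5, 0, 36, 7, 1, 23]


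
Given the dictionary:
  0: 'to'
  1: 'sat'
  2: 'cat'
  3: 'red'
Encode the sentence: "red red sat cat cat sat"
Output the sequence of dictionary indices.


Look up each word in the dictionary:
  'red' -> 3
  'red' -> 3
  'sat' -> 1
  'cat' -> 2
  'cat' -> 2
  'sat' -> 1

Encoded: [3, 3, 1, 2, 2, 1]


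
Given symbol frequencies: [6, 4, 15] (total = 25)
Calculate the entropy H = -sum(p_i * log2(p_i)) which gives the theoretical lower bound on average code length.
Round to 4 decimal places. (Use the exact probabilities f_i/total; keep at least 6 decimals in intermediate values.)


Per-symbol terms -p_i * log2(p_i) with p_i = f_i/25:
  p = 6/25 = 0.240000: log2(p) = -2.058894, -p*log2(p) = 0.494134
  p = 4/25 = 0.160000: log2(p) = -2.643856, -p*log2(p) = 0.423017
  p = 15/25 = 0.600000: log2(p) = -0.736966, -p*log2(p) = 0.442179
H = 0.494134 + 0.423017 + 0.442179 = 1.359330

H = 1.3593 bits/symbol


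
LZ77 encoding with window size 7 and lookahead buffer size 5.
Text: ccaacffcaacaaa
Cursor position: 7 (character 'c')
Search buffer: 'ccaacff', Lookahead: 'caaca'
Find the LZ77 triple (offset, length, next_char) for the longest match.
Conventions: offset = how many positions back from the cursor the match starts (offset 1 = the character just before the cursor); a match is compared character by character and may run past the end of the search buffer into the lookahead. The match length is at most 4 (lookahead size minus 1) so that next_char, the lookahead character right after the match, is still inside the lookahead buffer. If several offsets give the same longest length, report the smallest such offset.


Try each offset into the search buffer:
  offset=1 (pos 6, char 'f'): match length 0
  offset=2 (pos 5, char 'f'): match length 0
  offset=3 (pos 4, char 'c'): match length 1
  offset=4 (pos 3, char 'a'): match length 0
  offset=5 (pos 2, char 'a'): match length 0
  offset=6 (pos 1, char 'c'): match length 4
  offset=7 (pos 0, char 'c'): match length 1
Longest match has length 4 at offset 6.
next_char = character at position 7 + 4 = 11 -> 'a'

Best match: offset=6, length=4 (matching 'caac' starting at position 1)
LZ77 triple: (6, 4, 'a')


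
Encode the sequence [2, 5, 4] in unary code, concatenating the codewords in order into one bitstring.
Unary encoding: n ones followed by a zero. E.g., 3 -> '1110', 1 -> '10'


Encode each number as n ones followed by a terminating 0:
  2 -> 110 (3 bits)
  5 -> 111110 (6 bits)
  4 -> 11110 (5 bits)
Total length = 3 + 6 + 5 = 14 bits.

Unary([2, 5, 4]) = 11011111011110 (14 bits)


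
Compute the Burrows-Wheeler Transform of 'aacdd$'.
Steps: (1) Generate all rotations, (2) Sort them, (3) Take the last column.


Rotations (sorted):
  0: $aacdd -> last char: d
  1: aacdd$ -> last char: $
  2: acdd$a -> last char: a
  3: cdd$aa -> last char: a
  4: d$aacd -> last char: d
  5: dd$aac -> last char: c


BWT = d$aadc


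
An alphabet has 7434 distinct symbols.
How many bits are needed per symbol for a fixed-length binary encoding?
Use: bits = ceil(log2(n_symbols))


log2(7434) = 12.8599
Bracket: 2^12 = 4096 < 7434 <= 2^13 = 8192
So ceil(log2(7434)) = 13

bits = ceil(log2(7434)) = ceil(12.8599) = 13 bits


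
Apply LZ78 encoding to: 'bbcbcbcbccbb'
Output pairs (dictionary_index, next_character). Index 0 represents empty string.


LZ78 encoding steps:
Dictionary: {0: ''}
Step 1: w='' (idx 0), next='b' -> output (0, 'b'), add 'b' as idx 1
Step 2: w='b' (idx 1), next='c' -> output (1, 'c'), add 'bc' as idx 2
Step 3: w='bc' (idx 2), next='b' -> output (2, 'b'), add 'bcb' as idx 3
Step 4: w='' (idx 0), next='c' -> output (0, 'c'), add 'c' as idx 4
Step 5: w='bc' (idx 2), next='c' -> output (2, 'c'), add 'bcc' as idx 5
Step 6: w='b' (idx 1), next='b' -> output (1, 'b'), add 'bb' as idx 6


Encoded: [(0, 'b'), (1, 'c'), (2, 'b'), (0, 'c'), (2, 'c'), (1, 'b')]


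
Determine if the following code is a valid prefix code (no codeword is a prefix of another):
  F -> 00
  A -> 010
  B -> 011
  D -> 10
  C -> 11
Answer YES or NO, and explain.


Checking each pair (does one codeword prefix another?):
  F='00' vs A='010': no prefix
  F='00' vs B='011': no prefix
  F='00' vs D='10': no prefix
  F='00' vs C='11': no prefix
  A='010' vs F='00': no prefix
  A='010' vs B='011': no prefix
  A='010' vs D='10': no prefix
  A='010' vs C='11': no prefix
  B='011' vs F='00': no prefix
  B='011' vs A='010': no prefix
  B='011' vs D='10': no prefix
  B='011' vs C='11': no prefix
  D='10' vs F='00': no prefix
  D='10' vs A='010': no prefix
  D='10' vs B='011': no prefix
  D='10' vs C='11': no prefix
  C='11' vs F='00': no prefix
  C='11' vs A='010': no prefix
  C='11' vs B='011': no prefix
  C='11' vs D='10': no prefix
No violation found over all pairs.

YES -- this is a valid prefix code. No codeword is a prefix of any other codeword.


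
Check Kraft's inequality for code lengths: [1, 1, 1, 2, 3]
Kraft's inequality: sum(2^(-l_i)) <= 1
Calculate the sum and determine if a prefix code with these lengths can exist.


Sum = 2^(-1) + 2^(-1) + 2^(-1) + 2^(-2) + 2^(-3)
    = 0.5 + 0.5 + 0.5 + 0.25 + 0.125
    = 15/8 = 1.875
Since 1.875 > 1, Kraft's inequality is NOT satisfied.
A prefix code with these lengths CANNOT exist.

Kraft sum = 1.875. Not satisfied.


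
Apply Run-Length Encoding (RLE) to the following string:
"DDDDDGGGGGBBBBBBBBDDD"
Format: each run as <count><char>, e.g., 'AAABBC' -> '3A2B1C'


Scanning runs left to right:
  i=0: run of 'D' x 5 -> '5D'
  i=5: run of 'G' x 5 -> '5G'
  i=10: run of 'B' x 8 -> '8B'
  i=18: run of 'D' x 3 -> '3D'

RLE = 5D5G8B3D


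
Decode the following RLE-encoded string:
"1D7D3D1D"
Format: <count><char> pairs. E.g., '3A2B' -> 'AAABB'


Expanding each <count><char> pair:
  1D -> 'D'
  7D -> 'DDDDDDD'
  3D -> 'DDD'
  1D -> 'D'

Decoded = DDDDDDDDDDDD


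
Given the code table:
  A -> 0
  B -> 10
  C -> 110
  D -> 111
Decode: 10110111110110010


Decoding:
10 -> B
110 -> C
111 -> D
110 -> C
110 -> C
0 -> A
10 -> B


Result: BCDCCAB


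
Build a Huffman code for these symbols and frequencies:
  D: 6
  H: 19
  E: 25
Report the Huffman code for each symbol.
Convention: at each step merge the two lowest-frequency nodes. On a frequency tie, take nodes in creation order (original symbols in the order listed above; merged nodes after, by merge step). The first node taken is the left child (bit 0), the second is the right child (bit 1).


Huffman tree construction:
Step 1: Merge D(6) + H(19) = 25
Step 2: Merge E(25) + (D+H)(25) = 50
Read each symbol's code off the tree from the root (left child = 0, right child = 1).

Codes:
  D: 10 (length 2)
  H: 11 (length 2)
  E: 0 (length 1)
Average code length: 75/50 = 1.5000 bits/symbol


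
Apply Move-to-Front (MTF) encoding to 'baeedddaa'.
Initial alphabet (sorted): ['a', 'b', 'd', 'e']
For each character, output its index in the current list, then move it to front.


MTF encoding:
'b': index 1 in ['a', 'b', 'd', 'e'] -> ['b', 'a', 'd', 'e']
'a': index 1 in ['b', 'a', 'd', 'e'] -> ['a', 'b', 'd', 'e']
'e': index 3 in ['a', 'b', 'd', 'e'] -> ['e', 'a', 'b', 'd']
'e': index 0 in ['e', 'a', 'b', 'd'] -> ['e', 'a', 'b', 'd']
'd': index 3 in ['e', 'a', 'b', 'd'] -> ['d', 'e', 'a', 'b']
'd': index 0 in ['d', 'e', 'a', 'b'] -> ['d', 'e', 'a', 'b']
'd': index 0 in ['d', 'e', 'a', 'b'] -> ['d', 'e', 'a', 'b']
'a': index 2 in ['d', 'e', 'a', 'b'] -> ['a', 'd', 'e', 'b']
'a': index 0 in ['a', 'd', 'e', 'b'] -> ['a', 'd', 'e', 'b']


Output: [1, 1, 3, 0, 3, 0, 0, 2, 0]


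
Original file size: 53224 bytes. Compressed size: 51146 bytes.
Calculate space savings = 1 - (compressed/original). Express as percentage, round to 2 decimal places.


ratio = compressed/original = 51146/53224 = 0.960957
savings = 1 - ratio = 1 - 0.960957 = 0.039043
as a percentage: 0.039043 * 100 = 3.9%

Space savings = 1 - 51146/53224 = 3.9%


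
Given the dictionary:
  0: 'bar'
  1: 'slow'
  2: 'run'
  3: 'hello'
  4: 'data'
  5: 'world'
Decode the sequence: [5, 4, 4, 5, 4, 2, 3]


Look up each index in the dictionary:
  5 -> 'world'
  4 -> 'data'
  4 -> 'data'
  5 -> 'world'
  4 -> 'data'
  2 -> 'run'
  3 -> 'hello'

Decoded: "world data data world data run hello"


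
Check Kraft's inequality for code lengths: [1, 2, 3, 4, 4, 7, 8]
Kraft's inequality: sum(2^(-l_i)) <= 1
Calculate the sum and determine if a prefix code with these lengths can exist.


Sum = 2^(-1) + 2^(-2) + 2^(-3) + 2^(-4) + 2^(-4) + 2^(-7) + 2^(-8)
    = 0.5 + 0.25 + 0.125 + 0.0625 + 0.0625 + 0.0078125 + 0.00390625
    = 259/256 = 1.01171875
Since 1.01171875 > 1, Kraft's inequality is NOT satisfied.
A prefix code with these lengths CANNOT exist.

Kraft sum = 1.01171875. Not satisfied.


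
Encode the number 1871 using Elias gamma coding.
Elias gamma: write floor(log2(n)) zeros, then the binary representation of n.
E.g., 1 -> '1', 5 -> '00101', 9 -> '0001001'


num_bits = floor(log2(1871)) + 1 = 11
leading_zeros = num_bits - 1 = 10
binary(1871) = 11101001111

Elias gamma(1871) = '0000000000' + '11101001111' = 000000000011101001111 (21 bits)


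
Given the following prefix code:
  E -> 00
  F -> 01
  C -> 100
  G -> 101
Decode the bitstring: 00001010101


Decoding step by step:
Bits 00 -> E
Bits 00 -> E
Bits 101 -> G
Bits 01 -> F
Bits 01 -> F


Decoded message: EEGFF


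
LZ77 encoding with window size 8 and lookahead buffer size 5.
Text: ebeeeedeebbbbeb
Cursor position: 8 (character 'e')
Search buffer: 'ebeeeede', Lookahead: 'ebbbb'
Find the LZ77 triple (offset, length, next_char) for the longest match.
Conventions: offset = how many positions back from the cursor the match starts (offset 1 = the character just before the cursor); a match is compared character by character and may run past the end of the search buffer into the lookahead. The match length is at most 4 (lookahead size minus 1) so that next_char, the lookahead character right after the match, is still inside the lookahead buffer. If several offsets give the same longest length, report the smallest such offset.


Try each offset into the search buffer:
  offset=1 (pos 7, char 'e'): match length 1
  offset=2 (pos 6, char 'd'): match length 0
  offset=3 (pos 5, char 'e'): match length 1
  offset=4 (pos 4, char 'e'): match length 1
  offset=5 (pos 3, char 'e'): match length 1
  offset=6 (pos 2, char 'e'): match length 1
  offset=7 (pos 1, char 'b'): match length 0
  offset=8 (pos 0, char 'e'): match length 2
Longest match has length 2 at offset 8.
next_char = character at position 8 + 2 = 10 -> 'b'

Best match: offset=8, length=2 (matching 'eb' starting at position 0)
LZ77 triple: (8, 2, 'b')


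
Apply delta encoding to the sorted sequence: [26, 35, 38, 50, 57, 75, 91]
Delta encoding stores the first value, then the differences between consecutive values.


First value: 26
Deltas:
  35 - 26 = 9
  38 - 35 = 3
  50 - 38 = 12
  57 - 50 = 7
  75 - 57 = 18
  91 - 75 = 16


Delta encoded: [26, 9, 3, 12, 7, 18, 16]


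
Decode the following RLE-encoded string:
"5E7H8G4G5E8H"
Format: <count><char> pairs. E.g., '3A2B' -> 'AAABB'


Expanding each <count><char> pair:
  5E -> 'EEEEE'
  7H -> 'HHHHHHH'
  8G -> 'GGGGGGGG'
  4G -> 'GGGG'
  5E -> 'EEEEE'
  8H -> 'HHHHHHHH'

Decoded = EEEEEHHHHHHHGGGGGGGGGGGGEEEEEHHHHHHHH


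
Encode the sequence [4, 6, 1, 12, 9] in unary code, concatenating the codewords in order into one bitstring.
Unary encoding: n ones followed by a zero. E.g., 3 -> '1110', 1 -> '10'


Encode each number as n ones followed by a terminating 0:
  4 -> 11110 (5 bits)
  6 -> 1111110 (7 bits)
  1 -> 10 (2 bits)
  12 -> 1111111111110 (13 bits)
  9 -> 1111111110 (10 bits)
Total length = 5 + 7 + 2 + 13 + 10 = 37 bits.

Unary([4, 6, 1, 12, 9]) = 1111011111101011111111111101111111110 (37 bits)


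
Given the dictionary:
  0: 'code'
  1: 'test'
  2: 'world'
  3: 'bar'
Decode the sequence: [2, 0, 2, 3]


Look up each index in the dictionary:
  2 -> 'world'
  0 -> 'code'
  2 -> 'world'
  3 -> 'bar'

Decoded: "world code world bar"


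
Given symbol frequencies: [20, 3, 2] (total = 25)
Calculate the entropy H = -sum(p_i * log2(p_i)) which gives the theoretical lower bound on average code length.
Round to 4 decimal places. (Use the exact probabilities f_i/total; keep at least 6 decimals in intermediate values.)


Per-symbol terms -p_i * log2(p_i) with p_i = f_i/25:
  p = 20/25 = 0.800000: log2(p) = -0.321928, -p*log2(p) = 0.257542
  p = 3/25 = 0.120000: log2(p) = -3.058894, -p*log2(p) = 0.367067
  p = 2/25 = 0.080000: log2(p) = -3.643856, -p*log2(p) = 0.291508
H = 0.257542 + 0.367067 + 0.291508 = 0.916117

H = 0.9161 bits/symbol


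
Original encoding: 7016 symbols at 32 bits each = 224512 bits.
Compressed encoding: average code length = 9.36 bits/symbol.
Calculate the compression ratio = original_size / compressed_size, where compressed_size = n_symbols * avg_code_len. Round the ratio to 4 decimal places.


original_size = n_symbols * orig_bits = 7016 * 32 = 224512 bits
compressed_size = n_symbols * avg_code_len = 7016 * 9.36 = 65669.76 bits
ratio = original_size / compressed_size = 224512 / 65669.76 = 3.4188

Compression ratio = 3.4188


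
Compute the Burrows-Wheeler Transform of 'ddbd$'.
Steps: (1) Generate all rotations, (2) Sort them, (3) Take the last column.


Rotations (sorted):
  0: $ddbd -> last char: d
  1: bd$dd -> last char: d
  2: d$ddb -> last char: b
  3: dbd$d -> last char: d
  4: ddbd$ -> last char: $


BWT = ddbd$


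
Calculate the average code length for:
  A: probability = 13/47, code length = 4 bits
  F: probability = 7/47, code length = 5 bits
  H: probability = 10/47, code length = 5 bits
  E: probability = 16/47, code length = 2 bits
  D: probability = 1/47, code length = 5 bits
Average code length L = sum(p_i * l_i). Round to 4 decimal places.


Weighted contributions p_i * l_i:
  A: (13/47) * 4 = 52/47
  F: (7/47) * 5 = 35/47
  H: (10/47) * 5 = 50/47
  E: (16/47) * 2 = 32/47
  D: (1/47) * 5 = 5/47
Sum = (52 + 35 + 50 + 32 + 5)/47 = 174/47

L = 174/47 = 3.7021 bits/symbol


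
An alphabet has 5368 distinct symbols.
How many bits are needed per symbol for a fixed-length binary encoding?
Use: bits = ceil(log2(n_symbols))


log2(5368) = 12.3902
Bracket: 2^12 = 4096 < 5368 <= 2^13 = 8192
So ceil(log2(5368)) = 13

bits = ceil(log2(5368)) = ceil(12.3902) = 13 bits


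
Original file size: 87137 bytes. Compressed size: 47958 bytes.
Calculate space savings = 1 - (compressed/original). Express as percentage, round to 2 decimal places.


ratio = compressed/original = 47958/87137 = 0.550375
savings = 1 - ratio = 1 - 0.550375 = 0.449625
as a percentage: 0.449625 * 100 = 44.96%

Space savings = 1 - 47958/87137 = 44.96%


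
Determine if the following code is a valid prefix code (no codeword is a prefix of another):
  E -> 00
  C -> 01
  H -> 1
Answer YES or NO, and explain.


Checking each pair (does one codeword prefix another?):
  E='00' vs C='01': no prefix
  E='00' vs H='1': no prefix
  C='01' vs E='00': no prefix
  C='01' vs H='1': no prefix
  H='1' vs E='00': no prefix
  H='1' vs C='01': no prefix
No violation found over all pairs.

YES -- this is a valid prefix code. No codeword is a prefix of any other codeword.


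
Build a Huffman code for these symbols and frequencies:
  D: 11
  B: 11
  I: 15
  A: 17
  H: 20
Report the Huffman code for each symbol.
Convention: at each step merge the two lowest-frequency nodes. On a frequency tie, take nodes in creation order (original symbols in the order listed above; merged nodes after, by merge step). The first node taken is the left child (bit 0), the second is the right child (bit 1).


Huffman tree construction:
Step 1: Merge D(11) + B(11) = 22
Step 2: Merge I(15) + A(17) = 32
Step 3: Merge H(20) + (D+B)(22) = 42
Step 4: Merge (I+A)(32) + (H+(D+B))(42) = 74
Read each symbol's code off the tree from the root (left child = 0, right child = 1).

Codes:
  D: 110 (length 3)
  B: 111 (length 3)
  I: 00 (length 2)
  A: 01 (length 2)
  H: 10 (length 2)
Average code length: 170/74 = 2.2973 bits/symbol


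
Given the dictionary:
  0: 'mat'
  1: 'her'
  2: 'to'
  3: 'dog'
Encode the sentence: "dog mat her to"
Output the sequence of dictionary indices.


Look up each word in the dictionary:
  'dog' -> 3
  'mat' -> 0
  'her' -> 1
  'to' -> 2

Encoded: [3, 0, 1, 2]


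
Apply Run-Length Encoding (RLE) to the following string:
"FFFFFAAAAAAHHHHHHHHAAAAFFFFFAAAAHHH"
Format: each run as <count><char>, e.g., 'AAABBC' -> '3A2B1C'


Scanning runs left to right:
  i=0: run of 'F' x 5 -> '5F'
  i=5: run of 'A' x 6 -> '6A'
  i=11: run of 'H' x 8 -> '8H'
  i=19: run of 'A' x 4 -> '4A'
  i=23: run of 'F' x 5 -> '5F'
  i=28: run of 'A' x 4 -> '4A'
  i=32: run of 'H' x 3 -> '3H'

RLE = 5F6A8H4A5F4A3H


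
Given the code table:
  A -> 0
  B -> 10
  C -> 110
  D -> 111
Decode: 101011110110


Decoding:
10 -> B
10 -> B
111 -> D
10 -> B
110 -> C


Result: BBDBC


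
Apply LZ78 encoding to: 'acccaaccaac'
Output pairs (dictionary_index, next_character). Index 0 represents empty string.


LZ78 encoding steps:
Dictionary: {0: ''}
Step 1: w='' (idx 0), next='a' -> output (0, 'a'), add 'a' as idx 1
Step 2: w='' (idx 0), next='c' -> output (0, 'c'), add 'c' as idx 2
Step 3: w='c' (idx 2), next='c' -> output (2, 'c'), add 'cc' as idx 3
Step 4: w='a' (idx 1), next='a' -> output (1, 'a'), add 'aa' as idx 4
Step 5: w='cc' (idx 3), next='a' -> output (3, 'a'), add 'cca' as idx 5
Step 6: w='a' (idx 1), next='c' -> output (1, 'c'), add 'ac' as idx 6


Encoded: [(0, 'a'), (0, 'c'), (2, 'c'), (1, 'a'), (3, 'a'), (1, 'c')]


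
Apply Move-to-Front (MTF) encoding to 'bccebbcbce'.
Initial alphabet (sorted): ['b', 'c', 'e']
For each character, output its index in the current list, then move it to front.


MTF encoding:
'b': index 0 in ['b', 'c', 'e'] -> ['b', 'c', 'e']
'c': index 1 in ['b', 'c', 'e'] -> ['c', 'b', 'e']
'c': index 0 in ['c', 'b', 'e'] -> ['c', 'b', 'e']
'e': index 2 in ['c', 'b', 'e'] -> ['e', 'c', 'b']
'b': index 2 in ['e', 'c', 'b'] -> ['b', 'e', 'c']
'b': index 0 in ['b', 'e', 'c'] -> ['b', 'e', 'c']
'c': index 2 in ['b', 'e', 'c'] -> ['c', 'b', 'e']
'b': index 1 in ['c', 'b', 'e'] -> ['b', 'c', 'e']
'c': index 1 in ['b', 'c', 'e'] -> ['c', 'b', 'e']
'e': index 2 in ['c', 'b', 'e'] -> ['e', 'c', 'b']


Output: [0, 1, 0, 2, 2, 0, 2, 1, 1, 2]


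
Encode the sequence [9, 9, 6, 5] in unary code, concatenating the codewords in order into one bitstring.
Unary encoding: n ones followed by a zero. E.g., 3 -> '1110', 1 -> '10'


Encode each number as n ones followed by a terminating 0:
  9 -> 1111111110 (10 bits)
  9 -> 1111111110 (10 bits)
  6 -> 1111110 (7 bits)
  5 -> 111110 (6 bits)
Total length = 10 + 10 + 7 + 6 = 33 bits.

Unary([9, 9, 6, 5]) = 111111111011111111101111110111110 (33 bits)


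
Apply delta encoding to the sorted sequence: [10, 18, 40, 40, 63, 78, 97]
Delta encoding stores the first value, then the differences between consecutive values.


First value: 10
Deltas:
  18 - 10 = 8
  40 - 18 = 22
  40 - 40 = 0
  63 - 40 = 23
  78 - 63 = 15
  97 - 78 = 19


Delta encoded: [10, 8, 22, 0, 23, 15, 19]


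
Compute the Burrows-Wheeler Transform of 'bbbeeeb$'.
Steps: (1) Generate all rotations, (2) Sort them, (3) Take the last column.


Rotations (sorted):
  0: $bbbeeeb -> last char: b
  1: b$bbbeee -> last char: e
  2: bbbeeeb$ -> last char: $
  3: bbeeeb$b -> last char: b
  4: beeeb$bb -> last char: b
  5: eb$bbbee -> last char: e
  6: eeb$bbbe -> last char: e
  7: eeeb$bbb -> last char: b


BWT = be$bbeeb


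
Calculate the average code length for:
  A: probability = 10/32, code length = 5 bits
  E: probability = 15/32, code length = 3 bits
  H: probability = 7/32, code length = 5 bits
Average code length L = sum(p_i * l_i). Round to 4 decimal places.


Weighted contributions p_i * l_i:
  A: (10/32) * 5 = 50/32
  E: (15/32) * 3 = 45/32
  H: (7/32) * 5 = 35/32
Sum = (50 + 45 + 35)/32 = 130/32

L = 130/32 = 4.0625 bits/symbol


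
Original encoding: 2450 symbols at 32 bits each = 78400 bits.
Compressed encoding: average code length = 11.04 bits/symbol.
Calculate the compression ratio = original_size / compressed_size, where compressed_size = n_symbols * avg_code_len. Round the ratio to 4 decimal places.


original_size = n_symbols * orig_bits = 2450 * 32 = 78400 bits
compressed_size = n_symbols * avg_code_len = 2450 * 11.04 = 27048.0 bits
ratio = original_size / compressed_size = 78400 / 27048.0 = 2.8986

Compression ratio = 2.8986


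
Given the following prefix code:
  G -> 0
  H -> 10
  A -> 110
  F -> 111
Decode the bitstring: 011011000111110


Decoding step by step:
Bits 0 -> G
Bits 110 -> A
Bits 110 -> A
Bits 0 -> G
Bits 0 -> G
Bits 111 -> F
Bits 110 -> A


Decoded message: GAAGGFA


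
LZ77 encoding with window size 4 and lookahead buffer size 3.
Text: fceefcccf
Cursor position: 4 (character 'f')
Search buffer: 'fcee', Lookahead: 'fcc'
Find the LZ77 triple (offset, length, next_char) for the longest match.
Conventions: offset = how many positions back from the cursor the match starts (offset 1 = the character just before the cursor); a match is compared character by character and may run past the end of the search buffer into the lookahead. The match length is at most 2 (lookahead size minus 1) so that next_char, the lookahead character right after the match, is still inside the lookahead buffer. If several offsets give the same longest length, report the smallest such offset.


Try each offset into the search buffer:
  offset=1 (pos 3, char 'e'): match length 0
  offset=2 (pos 2, char 'e'): match length 0
  offset=3 (pos 1, char 'c'): match length 0
  offset=4 (pos 0, char 'f'): match length 2
Longest match has length 2 at offset 4.
next_char = character at position 4 + 2 = 6 -> 'c'

Best match: offset=4, length=2 (matching 'fc' starting at position 0)
LZ77 triple: (4, 2, 'c')


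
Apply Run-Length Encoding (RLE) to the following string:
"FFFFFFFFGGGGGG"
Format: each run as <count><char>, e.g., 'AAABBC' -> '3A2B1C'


Scanning runs left to right:
  i=0: run of 'F' x 8 -> '8F'
  i=8: run of 'G' x 6 -> '6G'

RLE = 8F6G


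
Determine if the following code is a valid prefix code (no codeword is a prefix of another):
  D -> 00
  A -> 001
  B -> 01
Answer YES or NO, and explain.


Checking each pair (does one codeword prefix another?):
  D='00' vs A='001': prefix -- VIOLATION

NO -- this is NOT a valid prefix code. D (00) is a prefix of A (001).


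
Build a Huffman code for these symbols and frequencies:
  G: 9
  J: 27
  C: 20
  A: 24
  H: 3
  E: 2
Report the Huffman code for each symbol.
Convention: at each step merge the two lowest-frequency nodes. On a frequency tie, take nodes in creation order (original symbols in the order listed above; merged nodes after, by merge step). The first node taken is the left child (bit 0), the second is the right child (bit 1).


Huffman tree construction:
Step 1: Merge E(2) + H(3) = 5
Step 2: Merge (E+H)(5) + G(9) = 14
Step 3: Merge ((E+H)+G)(14) + C(20) = 34
Step 4: Merge A(24) + J(27) = 51
Step 5: Merge (((E+H)+G)+C)(34) + (A+J)(51) = 85
Read each symbol's code off the tree from the root (left child = 0, right child = 1).

Codes:
  G: 001 (length 3)
  J: 11 (length 2)
  C: 01 (length 2)
  A: 10 (length 2)
  H: 0001 (length 4)
  E: 0000 (length 4)
Average code length: 189/85 = 2.2235 bits/symbol


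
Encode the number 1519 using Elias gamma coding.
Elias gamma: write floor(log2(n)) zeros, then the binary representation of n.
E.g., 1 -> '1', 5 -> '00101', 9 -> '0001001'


num_bits = floor(log2(1519)) + 1 = 11
leading_zeros = num_bits - 1 = 10
binary(1519) = 10111101111

Elias gamma(1519) = '0000000000' + '10111101111' = 000000000010111101111 (21 bits)


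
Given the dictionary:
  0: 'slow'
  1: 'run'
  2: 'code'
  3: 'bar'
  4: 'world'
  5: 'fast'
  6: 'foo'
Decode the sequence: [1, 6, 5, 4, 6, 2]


Look up each index in the dictionary:
  1 -> 'run'
  6 -> 'foo'
  5 -> 'fast'
  4 -> 'world'
  6 -> 'foo'
  2 -> 'code'

Decoded: "run foo fast world foo code"


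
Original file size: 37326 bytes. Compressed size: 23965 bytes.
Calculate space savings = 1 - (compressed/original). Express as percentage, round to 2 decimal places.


ratio = compressed/original = 23965/37326 = 0.642046
savings = 1 - ratio = 1 - 0.642046 = 0.357954
as a percentage: 0.357954 * 100 = 35.8%

Space savings = 1 - 23965/37326 = 35.8%


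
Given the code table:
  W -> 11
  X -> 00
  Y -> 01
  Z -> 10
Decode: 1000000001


Decoding:
10 -> Z
00 -> X
00 -> X
00 -> X
01 -> Y


Result: ZXXXY


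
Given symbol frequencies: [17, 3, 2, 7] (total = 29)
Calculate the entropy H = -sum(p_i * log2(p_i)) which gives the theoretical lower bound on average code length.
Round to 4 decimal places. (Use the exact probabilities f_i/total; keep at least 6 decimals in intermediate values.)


Per-symbol terms -p_i * log2(p_i) with p_i = f_i/29:
  p = 17/29 = 0.586207: log2(p) = -0.770518, -p*log2(p) = 0.451683
  p = 3/29 = 0.103448: log2(p) = -3.273018, -p*log2(p) = 0.338588
  p = 2/29 = 0.068966: log2(p) = -3.857981, -p*log2(p) = 0.266068
  p = 7/29 = 0.241379: log2(p) = -2.050626, -p*log2(p) = 0.494979
H = 0.451683 + 0.338588 + 0.266068 + 0.494979 = 1.551318

H = 1.5513 bits/symbol


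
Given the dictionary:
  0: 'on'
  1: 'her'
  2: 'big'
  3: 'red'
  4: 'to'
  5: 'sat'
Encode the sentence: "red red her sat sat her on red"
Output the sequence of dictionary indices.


Look up each word in the dictionary:
  'red' -> 3
  'red' -> 3
  'her' -> 1
  'sat' -> 5
  'sat' -> 5
  'her' -> 1
  'on' -> 0
  'red' -> 3

Encoded: [3, 3, 1, 5, 5, 1, 0, 3]


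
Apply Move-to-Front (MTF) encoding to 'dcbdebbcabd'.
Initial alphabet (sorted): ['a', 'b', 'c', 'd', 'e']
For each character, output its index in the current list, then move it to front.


MTF encoding:
'd': index 3 in ['a', 'b', 'c', 'd', 'e'] -> ['d', 'a', 'b', 'c', 'e']
'c': index 3 in ['d', 'a', 'b', 'c', 'e'] -> ['c', 'd', 'a', 'b', 'e']
'b': index 3 in ['c', 'd', 'a', 'b', 'e'] -> ['b', 'c', 'd', 'a', 'e']
'd': index 2 in ['b', 'c', 'd', 'a', 'e'] -> ['d', 'b', 'c', 'a', 'e']
'e': index 4 in ['d', 'b', 'c', 'a', 'e'] -> ['e', 'd', 'b', 'c', 'a']
'b': index 2 in ['e', 'd', 'b', 'c', 'a'] -> ['b', 'e', 'd', 'c', 'a']
'b': index 0 in ['b', 'e', 'd', 'c', 'a'] -> ['b', 'e', 'd', 'c', 'a']
'c': index 3 in ['b', 'e', 'd', 'c', 'a'] -> ['c', 'b', 'e', 'd', 'a']
'a': index 4 in ['c', 'b', 'e', 'd', 'a'] -> ['a', 'c', 'b', 'e', 'd']
'b': index 2 in ['a', 'c', 'b', 'e', 'd'] -> ['b', 'a', 'c', 'e', 'd']
'd': index 4 in ['b', 'a', 'c', 'e', 'd'] -> ['d', 'b', 'a', 'c', 'e']


Output: [3, 3, 3, 2, 4, 2, 0, 3, 4, 2, 4]


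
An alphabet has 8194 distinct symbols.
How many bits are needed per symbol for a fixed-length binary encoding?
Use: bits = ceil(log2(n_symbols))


log2(8194) = 13.0004
Bracket: 2^13 = 8192 < 8194 <= 2^14 = 16384
So ceil(log2(8194)) = 14

bits = ceil(log2(8194)) = ceil(13.0004) = 14 bits


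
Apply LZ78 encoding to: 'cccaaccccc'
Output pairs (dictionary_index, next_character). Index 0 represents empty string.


LZ78 encoding steps:
Dictionary: {0: ''}
Step 1: w='' (idx 0), next='c' -> output (0, 'c'), add 'c' as idx 1
Step 2: w='c' (idx 1), next='c' -> output (1, 'c'), add 'cc' as idx 2
Step 3: w='' (idx 0), next='a' -> output (0, 'a'), add 'a' as idx 3
Step 4: w='a' (idx 3), next='c' -> output (3, 'c'), add 'ac' as idx 4
Step 5: w='cc' (idx 2), next='c' -> output (2, 'c'), add 'ccc' as idx 5
Step 6: w='c' (idx 1), end of input -> output (1, '')


Encoded: [(0, 'c'), (1, 'c'), (0, 'a'), (3, 'c'), (2, 'c'), (1, '')]


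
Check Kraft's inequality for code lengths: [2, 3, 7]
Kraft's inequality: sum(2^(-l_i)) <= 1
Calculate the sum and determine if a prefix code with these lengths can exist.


Sum = 2^(-2) + 2^(-3) + 2^(-7)
    = 0.25 + 0.125 + 0.0078125
    = 49/128 = 0.3828125
Since 0.3828125 <= 1, Kraft's inequality IS satisfied.
A prefix code with these lengths CAN exist.

Kraft sum = 0.3828125. Satisfied.
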